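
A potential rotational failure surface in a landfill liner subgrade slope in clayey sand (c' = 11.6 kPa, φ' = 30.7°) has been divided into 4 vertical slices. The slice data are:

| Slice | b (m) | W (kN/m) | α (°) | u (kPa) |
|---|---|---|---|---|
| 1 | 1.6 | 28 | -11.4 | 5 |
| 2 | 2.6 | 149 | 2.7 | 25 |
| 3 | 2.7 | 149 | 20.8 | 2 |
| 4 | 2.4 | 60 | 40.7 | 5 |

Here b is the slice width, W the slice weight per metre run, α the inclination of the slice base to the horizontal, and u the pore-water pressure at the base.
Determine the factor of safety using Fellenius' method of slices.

FS = 2.97

Ordinary method of slices: FS = Σ[c'·Δl_i + (W_i cosα_i − u_i·Δl_i)·tanφ'] / Σ W_i sinα_i, with Δl_i = b_i / cosα_i.
Slice 1: Δl = 1.6/cos(-11.4°) = 1.632 m; N'_1 = 28·cos(-11.4°) − 5·1.632 = 19.3; c'Δl = 18.93; W sinα = -5.5
Slice 2: Δl = 2.6/cos2.7° = 2.603 m; N'_2 = 149·cos2.7° − 25·2.603 = 83.8; c'Δl = 30.19; W sinα = 7.0
Slice 3: Δl = 2.7/cos20.8° = 2.888 m; N'_3 = 149·cos20.8° − 2·2.888 = 133.5; c'Δl = 33.50; W sinα = 52.9
Slice 4: Δl = 2.4/cos40.7° = 3.166 m; N'_4 = 60·cos40.7° − 5·3.166 = 29.7; c'Δl = 36.72; W sinα = 39.1
Σc'Δl = 119.4 kN/m; ΣN' = 266.2 kN/m; ΣW sinα = 93.5 kN/m
Resisting = 119.4 + 266.2·tan30.7° = 119.4 + 158.1 = 277.4 kN/m
FS = 277.4 / 93.5 = 2.966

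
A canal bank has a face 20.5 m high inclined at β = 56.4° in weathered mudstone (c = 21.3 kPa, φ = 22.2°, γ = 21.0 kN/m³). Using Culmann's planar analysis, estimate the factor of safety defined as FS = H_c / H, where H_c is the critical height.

FS = 0.88

H_c = (4c/γ) · sinβ cosφ / [1 − cos(β − φ)]
    = (4·21.3/21.0) · sin56.4°·cos22.2° / [1 − cos34.2°]
    = 4.057 · 0.7712 / 0.1729 = 18.09 m
FS = H_c / H = 18.09 / 20.5 = 0.883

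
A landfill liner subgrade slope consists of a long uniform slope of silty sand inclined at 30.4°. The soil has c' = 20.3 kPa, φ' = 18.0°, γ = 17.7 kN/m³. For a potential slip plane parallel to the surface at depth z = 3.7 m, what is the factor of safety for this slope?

FS = 1.26

For an infinite slope with a slip plane parallel to the surface (no pore pressure): FS = [c' + γz cos²β tanφ'] / [γz sinβ cosβ].
γz = 17.7·3.7 = 65.49 kN/m²
Numerator = 20.3 + 65.49·cos²30.4°·tan18.0° = 20.3 + 65.49·0.7439·0.3249 = 36.130 kPa
Denominator = 65.49·sin30.4°·cos30.4° = 65.49·0.5060·0.8625 = 28.584 kPa
FS = 36.130 / 28.584 = 1.264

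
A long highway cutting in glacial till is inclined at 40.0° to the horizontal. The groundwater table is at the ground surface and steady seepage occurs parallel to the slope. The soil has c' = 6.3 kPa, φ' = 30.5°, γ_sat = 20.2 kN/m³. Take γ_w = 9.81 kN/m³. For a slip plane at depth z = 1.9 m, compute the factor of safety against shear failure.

FS = 0.69

With seepage parallel to the slope and the water table at the surface, the effective normal stress on the slip plane uses the buoyant unit weight γ' = γ_sat − γ_w while the driving shear stress uses γ_sat:
FS = [c' + γ' z cos²β tanφ'] / [γ_sat z sinβ cosβ]
γ' = 20.2 − 9.81 = 10.39 kN/m³
Numerator = 6.3 + 10.39·1.9·cos²40.0°·tan30.5° = 6.3 + 10.39·1.9·0.5868·0.5890 = 13.124 kPa
Denominator = 20.2·1.9·sin40.0°·cos40.0° = 20.2·1.9·0.6428·0.7660 = 18.898 kPa
FS = 13.124 / 18.898 = 0.694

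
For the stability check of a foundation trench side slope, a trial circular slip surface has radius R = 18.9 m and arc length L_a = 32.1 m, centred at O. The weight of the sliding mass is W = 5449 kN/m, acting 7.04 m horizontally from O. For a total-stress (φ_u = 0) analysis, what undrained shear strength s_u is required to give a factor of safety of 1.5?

s_u = 94.8 kPa

FS = s_u·L_a·R / (W·d), so s_u = FS·W·d / (L_a·R).
s_u = 1.5·5449·7.04 / (32.10·18.9) = 57541.4 / 606.69 = 94.84 kPa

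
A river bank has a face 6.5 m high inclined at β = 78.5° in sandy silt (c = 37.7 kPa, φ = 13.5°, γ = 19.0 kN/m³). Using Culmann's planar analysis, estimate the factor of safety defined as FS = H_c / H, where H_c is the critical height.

H_c = (4c/γ) · sinβ cosφ / [1 − cos(β − φ)]
    = (4·37.7/19.0) · sin78.5°·cos13.5° / [1 − cos65.0°]
    = 7.937 · 0.9528 / 0.5774 = 13.10 m
FS = H_c / H = 13.10 / 6.5 = 2.015

FS = 2.02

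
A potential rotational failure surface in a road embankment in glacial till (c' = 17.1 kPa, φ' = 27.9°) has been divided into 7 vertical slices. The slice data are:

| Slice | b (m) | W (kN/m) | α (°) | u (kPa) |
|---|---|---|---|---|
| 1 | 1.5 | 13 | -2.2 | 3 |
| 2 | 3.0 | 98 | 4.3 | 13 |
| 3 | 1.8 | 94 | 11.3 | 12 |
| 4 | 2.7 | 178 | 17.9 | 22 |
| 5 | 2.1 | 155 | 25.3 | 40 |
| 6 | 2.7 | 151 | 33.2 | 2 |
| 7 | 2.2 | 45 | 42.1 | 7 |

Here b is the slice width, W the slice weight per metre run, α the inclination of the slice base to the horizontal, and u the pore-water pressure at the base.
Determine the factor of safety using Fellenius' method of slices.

FS = 2.03

Ordinary method of slices: FS = Σ[c'·Δl_i + (W_i cosα_i − u_i·Δl_i)·tanφ'] / Σ W_i sinα_i, with Δl_i = b_i / cosα_i.
Slice 1: Δl = 1.5/cos(-2.2°) = 1.501 m; N'_1 = 13·cos(-2.2°) − 3·1.501 = 8.5; c'Δl = 25.67; W sinα = -0.5
Slice 2: Δl = 3.0/cos4.3° = 3.008 m; N'_2 = 98·cos4.3° − 13·3.008 = 58.6; c'Δl = 51.44; W sinα = 7.3
Slice 3: Δl = 1.8/cos11.3° = 1.836 m; N'_3 = 94·cos11.3° − 12·1.836 = 70.2; c'Δl = 31.39; W sinα = 18.4
Slice 4: Δl = 2.7/cos17.9° = 2.837 m; N'_4 = 178·cos17.9° − 22·2.837 = 107.0; c'Δl = 48.52; W sinα = 54.7
Slice 5: Δl = 2.1/cos25.3° = 2.323 m; N'_5 = 155·cos25.3° − 40·2.323 = 47.2; c'Δl = 39.72; W sinα = 66.2
Slice 6: Δl = 2.7/cos33.2° = 3.227 m; N'_6 = 151·cos33.2° − 2·3.227 = 119.9; c'Δl = 55.18; W sinα = 82.7
Slice 7: Δl = 2.2/cos42.1° = 2.965 m; N'_7 = 45·cos42.1° − 7·2.965 = 12.6; c'Δl = 50.70; W sinα = 30.2
Σc'Δl = 302.6 kN/m; ΣN' = 424.0 kN/m; ΣW sinα = 259.1 kN/m
Resisting = 302.6 + 424.0·tan27.9° = 302.6 + 224.5 = 527.1 kN/m
FS = 527.1 / 259.1 = 2.035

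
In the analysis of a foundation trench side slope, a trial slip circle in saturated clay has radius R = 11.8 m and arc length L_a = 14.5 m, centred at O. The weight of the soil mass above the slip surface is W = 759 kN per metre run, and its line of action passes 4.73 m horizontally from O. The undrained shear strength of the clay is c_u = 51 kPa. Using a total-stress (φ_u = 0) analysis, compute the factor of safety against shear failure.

FS = 2.43

Taking moments about the centre O, the resisting moment is provided by the undrained shear strength acting along the arc:
M_R = c_u·L_a·R = 51·14.50·11.8 = 8726.1 kN·m/m
M_D = W·d = 759·4.73 = 3590.1 kN·m/m
FS = M_R / M_D = 8726.1 / 3590.1 = 2.431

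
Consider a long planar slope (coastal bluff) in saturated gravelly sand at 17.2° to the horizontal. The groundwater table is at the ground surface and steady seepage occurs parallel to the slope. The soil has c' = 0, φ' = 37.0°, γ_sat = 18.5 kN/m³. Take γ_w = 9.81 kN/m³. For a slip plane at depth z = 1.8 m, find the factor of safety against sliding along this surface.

With seepage parallel to the slope and the water table at the surface, the effective normal stress on the slip plane uses the buoyant unit weight γ' = γ_sat − γ_w while the driving shear stress uses γ_sat:
FS = [c' + γ' z cos²β tanφ'] / [γ_sat z sinβ cosβ]
(For c' = 0 this reduces to FS = (γ'/γ_sat)·tanφ'/tanβ.)
γ' = 18.5 − 9.81 = 8.69 kN/m³
Numerator = 0.0 + 8.69·1.8·cos²17.2°·tan37.0° = 0.0 + 8.69·1.8·0.9126·0.7536 = 10.756 kPa
Denominator = 18.5·1.8·sin17.2°·cos17.2° = 18.5·1.8·0.2957·0.9553 = 9.407 kPa
FS = 10.756 / 9.407 = 1.143

FS = 1.14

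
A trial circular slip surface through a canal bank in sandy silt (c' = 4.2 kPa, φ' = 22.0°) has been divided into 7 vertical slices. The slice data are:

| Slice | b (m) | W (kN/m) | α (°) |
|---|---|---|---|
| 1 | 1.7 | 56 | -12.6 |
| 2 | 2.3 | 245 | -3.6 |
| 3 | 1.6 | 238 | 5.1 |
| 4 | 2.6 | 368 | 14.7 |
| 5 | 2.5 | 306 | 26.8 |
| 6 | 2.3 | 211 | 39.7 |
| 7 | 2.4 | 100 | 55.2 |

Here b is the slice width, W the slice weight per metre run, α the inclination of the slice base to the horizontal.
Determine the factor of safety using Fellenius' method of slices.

Ordinary method of slices: FS = Σ[c'·Δl_i + (W_i cosα_i)·tanφ'] / Σ W_i sinα_i, with Δl_i = b_i / cosα_i.
Slice 1: Δl = 1.7/cos(-12.6°) = 1.742 m; N'_1 = 56·cos(-12.6°) = 54.7; c'Δl = 7.32; W sinα = -12.2
Slice 2: Δl = 2.3/cos(-3.6°) = 2.305 m; N'_2 = 245·cos(-3.6°) = 244.5; c'Δl = 9.68; W sinα = -15.4
Slice 3: Δl = 1.6/cos5.1° = 1.606 m; N'_3 = 238·cos5.1° = 237.1; c'Δl = 6.75; W sinα = 21.2
Slice 4: Δl = 2.6/cos14.7° = 2.688 m; N'_4 = 368·cos14.7° = 356.0; c'Δl = 11.29; W sinα = 93.4
Slice 5: Δl = 2.5/cos26.8° = 2.801 m; N'_5 = 306·cos26.8° = 273.1; c'Δl = 11.76; W sinα = 138.0
Slice 6: Δl = 2.3/cos39.7° = 2.989 m; N'_6 = 211·cos39.7° = 162.3; c'Δl = 12.56; W sinα = 134.8
Slice 7: Δl = 2.4/cos55.2° = 4.205 m; N'_7 = 100·cos55.2° = 57.1; c'Δl = 17.66; W sinα = 82.1
Σc'Δl = 77.0 kN/m; ΣN' = 1384.7 kN/m; ΣW sinα = 441.8 kN/m
Resisting = 77.0 + 1384.7·tan22.0° = 77.0 + 559.5 = 636.5 kN/m
FS = 636.5 / 441.8 = 1.441

FS = 1.44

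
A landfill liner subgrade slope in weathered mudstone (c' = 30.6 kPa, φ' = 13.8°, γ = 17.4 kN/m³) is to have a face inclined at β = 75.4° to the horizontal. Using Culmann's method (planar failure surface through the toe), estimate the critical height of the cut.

H_c = 12.61 m

Culmann's analysis gives the critical failure plane at α_cr = (β + φ')/2 = (75.4 + 13.8)/2 = 44.6°, and the critical height
H_c = (4c'/γ) · sinβ cosφ' / [1 − cos(β − φ')]
    = (4·30.6/17.4) · sin75.4°·cos13.8° / [1 − cos(61.6°)]
    = 7.034 · 0.9677·0.9711 / [1 − 0.4756]
    = 7.034 · 0.9398 / 0.5244
    = 12.61 m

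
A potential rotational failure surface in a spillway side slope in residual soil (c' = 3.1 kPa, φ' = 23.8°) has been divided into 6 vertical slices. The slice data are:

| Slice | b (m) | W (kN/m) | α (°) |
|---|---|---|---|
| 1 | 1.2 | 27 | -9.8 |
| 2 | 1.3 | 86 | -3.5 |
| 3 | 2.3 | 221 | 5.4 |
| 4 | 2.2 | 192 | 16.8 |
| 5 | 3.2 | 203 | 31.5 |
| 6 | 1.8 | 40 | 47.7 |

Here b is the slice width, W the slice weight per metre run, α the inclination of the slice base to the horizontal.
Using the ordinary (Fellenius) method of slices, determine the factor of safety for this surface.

FS = 1.77

Ordinary method of slices: FS = Σ[c'·Δl_i + (W_i cosα_i)·tanφ'] / Σ W_i sinα_i, with Δl_i = b_i / cosα_i.
Slice 1: Δl = 1.2/cos(-9.8°) = 1.218 m; N'_1 = 27·cos(-9.8°) = 26.6; c'Δl = 3.78; W sinα = -4.6
Slice 2: Δl = 1.3/cos(-3.5°) = 1.302 m; N'_2 = 86·cos(-3.5°) = 85.8; c'Δl = 4.04; W sinα = -5.3
Slice 3: Δl = 2.3/cos5.4° = 2.310 m; N'_3 = 221·cos5.4° = 220.0; c'Δl = 7.16; W sinα = 20.8
Slice 4: Δl = 2.2/cos16.8° = 2.298 m; N'_4 = 192·cos16.8° = 183.8; c'Δl = 7.12; W sinα = 55.5
Slice 5: Δl = 3.2/cos31.5° = 3.753 m; N'_5 = 203·cos31.5° = 173.1; c'Δl = 11.63; W sinα = 106.1
Slice 6: Δl = 1.8/cos47.7° = 2.675 m; N'_6 = 40·cos47.7° = 26.9; c'Δl = 8.29; W sinα = 29.6
Σc'Δl = 42.0 kN/m; ΣN' = 716.3 kN/m; ΣW sinα = 202.1 kN/m
Resisting = 42.0 + 716.3·tan23.8° = 42.0 + 315.9 = 357.9 kN/m
FS = 357.9 / 202.1 = 1.771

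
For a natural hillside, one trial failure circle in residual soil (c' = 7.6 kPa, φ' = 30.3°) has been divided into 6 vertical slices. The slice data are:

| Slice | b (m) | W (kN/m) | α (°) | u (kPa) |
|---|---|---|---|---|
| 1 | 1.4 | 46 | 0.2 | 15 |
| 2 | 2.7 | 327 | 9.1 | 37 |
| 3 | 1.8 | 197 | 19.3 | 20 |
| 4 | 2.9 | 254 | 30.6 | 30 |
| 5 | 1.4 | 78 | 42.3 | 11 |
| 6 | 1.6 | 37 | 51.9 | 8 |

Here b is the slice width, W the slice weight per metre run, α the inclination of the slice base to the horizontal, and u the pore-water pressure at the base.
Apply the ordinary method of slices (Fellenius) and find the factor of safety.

FS = 1.30

Ordinary method of slices: FS = Σ[c'·Δl_i + (W_i cosα_i − u_i·Δl_i)·tanφ'] / Σ W_i sinα_i, with Δl_i = b_i / cosα_i.
Slice 1: Δl = 1.4/cos0.2° = 1.400 m; N'_1 = 46·cos0.2° − 15·1.400 = 25.0; c'Δl = 10.64; W sinα = 0.2
Slice 2: Δl = 2.7/cos9.1° = 2.734 m; N'_2 = 327·cos9.1° − 37·2.734 = 221.7; c'Δl = 20.78; W sinα = 51.7
Slice 3: Δl = 1.8/cos19.3° = 1.907 m; N'_3 = 197·cos19.3° − 20·1.907 = 147.8; c'Δl = 14.49; W sinα = 65.1
Slice 4: Δl = 2.9/cos30.6° = 3.369 m; N'_4 = 254·cos30.6° − 30·3.369 = 117.6; c'Δl = 25.61; W sinα = 129.3
Slice 5: Δl = 1.4/cos42.3° = 1.893 m; N'_5 = 78·cos42.3° − 11·1.893 = 36.9; c'Δl = 14.39; W sinα = 52.5
Slice 6: Δl = 1.6/cos51.9° = 2.593 m; N'_6 = 37·cos51.9° − 8·2.593 = 2.1; c'Δl = 19.71; W sinα = 29.1
Σc'Δl = 105.6 kN/m; ΣN' = 551.0 kN/m; ΣW sinα = 327.9 kN/m
Resisting = 105.6 + 551.0·tan30.3° = 105.6 + 322.0 = 427.6 kN/m
FS = 427.6 / 327.9 = 1.304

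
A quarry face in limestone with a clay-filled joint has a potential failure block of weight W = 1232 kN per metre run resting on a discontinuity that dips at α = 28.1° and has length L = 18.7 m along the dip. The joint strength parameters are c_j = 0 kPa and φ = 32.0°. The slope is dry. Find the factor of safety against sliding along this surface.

FS = 1.17

Resolving the block weight along and normal to the plane and applying the Mohr–Coulomb strength on the joint:
N' = W cosα = 1232·cos28.1° = 1086.8 kN/m
Driving force T = W sinα = 1232·sin28.1° = 580.3 kN/m
Resisting force R = c_j·L + N'·tanφ = 0·18.7 + 1086.8·tan32.0° = 0.0 + 679.1 = 679.1 kN/m
FS = R / T = 679.1 / 580.3 = 1.170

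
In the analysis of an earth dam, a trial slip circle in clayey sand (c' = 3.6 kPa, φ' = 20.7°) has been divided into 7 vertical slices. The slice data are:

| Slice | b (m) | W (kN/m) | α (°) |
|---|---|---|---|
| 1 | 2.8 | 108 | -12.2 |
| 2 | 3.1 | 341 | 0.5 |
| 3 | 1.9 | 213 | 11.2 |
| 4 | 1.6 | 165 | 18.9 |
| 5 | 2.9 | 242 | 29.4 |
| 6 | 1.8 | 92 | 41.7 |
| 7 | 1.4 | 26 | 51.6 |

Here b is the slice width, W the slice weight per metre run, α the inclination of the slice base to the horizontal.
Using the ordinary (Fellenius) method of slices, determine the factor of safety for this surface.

FS = 1.75

Ordinary method of slices: FS = Σ[c'·Δl_i + (W_i cosα_i)·tanφ'] / Σ W_i sinα_i, with Δl_i = b_i / cosα_i.
Slice 1: Δl = 2.8/cos(-12.2°) = 2.865 m; N'_1 = 108·cos(-12.2°) = 105.6; c'Δl = 10.31; W sinα = -22.8
Slice 2: Δl = 3.1/cos0.5° = 3.100 m; N'_2 = 341·cos0.5° = 341.0; c'Δl = 11.16; W sinα = 3.0
Slice 3: Δl = 1.9/cos11.2° = 1.937 m; N'_3 = 213·cos11.2° = 208.9; c'Δl = 6.97; W sinα = 41.4
Slice 4: Δl = 1.6/cos18.9° = 1.691 m; N'_4 = 165·cos18.9° = 156.1; c'Δl = 6.09; W sinα = 53.4
Slice 5: Δl = 2.9/cos29.4° = 3.329 m; N'_5 = 242·cos29.4° = 210.8; c'Δl = 11.98; W sinα = 118.8
Slice 6: Δl = 1.8/cos41.7° = 2.411 m; N'_6 = 92·cos41.7° = 68.7; c'Δl = 8.68; W sinα = 61.2
Slice 7: Δl = 1.4/cos51.6° = 2.254 m; N'_7 = 26·cos51.6° = 16.1; c'Δl = 8.11; W sinα = 20.4
Σc'Δl = 63.3 kN/m; ΣN' = 1107.3 kN/m; ΣW sinα = 275.3 kN/m
Resisting = 63.3 + 1107.3·tan20.7° = 63.3 + 418.4 = 481.7 kN/m
FS = 481.7 / 275.3 = 1.749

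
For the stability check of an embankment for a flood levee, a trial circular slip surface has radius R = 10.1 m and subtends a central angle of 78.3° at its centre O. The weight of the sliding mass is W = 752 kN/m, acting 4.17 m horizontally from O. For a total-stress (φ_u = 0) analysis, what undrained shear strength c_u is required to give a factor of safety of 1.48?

FS = c_u·L_a·R / (W·d), so c_u = FS·W·d / (L_a·R).
Arc length L_a = R·θ = 10.1·(78.3°·π/180) = 10.1·1.3666 = 13.80 m
c_u = 1.48·752·4.17 / (13.80·10.1) = 4641.0 / 139.41 = 33.29 kPa

c_u = 33.3 kPa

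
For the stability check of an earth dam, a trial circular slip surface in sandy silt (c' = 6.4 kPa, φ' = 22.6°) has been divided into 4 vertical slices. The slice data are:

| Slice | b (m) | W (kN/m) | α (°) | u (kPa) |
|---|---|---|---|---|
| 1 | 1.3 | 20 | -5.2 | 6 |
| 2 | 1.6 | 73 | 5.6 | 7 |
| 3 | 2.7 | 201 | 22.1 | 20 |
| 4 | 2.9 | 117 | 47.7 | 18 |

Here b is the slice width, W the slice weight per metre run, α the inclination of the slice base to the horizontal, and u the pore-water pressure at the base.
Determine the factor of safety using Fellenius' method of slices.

FS = 0.89

Ordinary method of slices: FS = Σ[c'·Δl_i + (W_i cosα_i − u_i·Δl_i)·tanφ'] / Σ W_i sinα_i, with Δl_i = b_i / cosα_i.
Slice 1: Δl = 1.3/cos(-5.2°) = 1.305 m; N'_1 = 20·cos(-5.2°) − 6·1.305 = 12.1; c'Δl = 8.35; W sinα = -1.8
Slice 2: Δl = 1.6/cos5.6° = 1.608 m; N'_2 = 73·cos5.6° − 7·1.608 = 61.4; c'Δl = 10.29; W sinα = 7.1
Slice 3: Δl = 2.7/cos22.1° = 2.914 m; N'_3 = 201·cos22.1° − 20·2.914 = 128.0; c'Δl = 18.65; W sinα = 75.6
Slice 4: Δl = 2.9/cos47.7° = 4.309 m; N'_4 = 117·cos47.7° − 18·4.309 = 1.2; c'Δl = 27.58; W sinα = 86.5
Σc'Δl = 64.9 kN/m; ΣN' = 202.6 kN/m; ΣW sinα = 167.5 kN/m
Resisting = 64.9 + 202.6·tan22.6° = 64.9 + 84.3 = 149.2 kN/m
FS = 149.2 / 167.5 = 0.891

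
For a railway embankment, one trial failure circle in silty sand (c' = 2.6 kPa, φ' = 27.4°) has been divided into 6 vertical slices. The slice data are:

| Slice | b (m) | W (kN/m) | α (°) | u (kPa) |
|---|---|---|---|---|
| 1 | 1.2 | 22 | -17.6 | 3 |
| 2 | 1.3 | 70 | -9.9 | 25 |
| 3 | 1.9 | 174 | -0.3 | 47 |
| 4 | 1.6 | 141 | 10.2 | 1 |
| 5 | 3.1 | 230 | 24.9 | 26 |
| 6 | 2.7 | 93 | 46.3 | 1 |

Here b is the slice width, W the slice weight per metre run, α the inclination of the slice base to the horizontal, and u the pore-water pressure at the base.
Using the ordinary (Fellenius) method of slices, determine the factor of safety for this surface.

FS = 1.60

Ordinary method of slices: FS = Σ[c'·Δl_i + (W_i cosα_i − u_i·Δl_i)·tanφ'] / Σ W_i sinα_i, with Δl_i = b_i / cosα_i.
Slice 1: Δl = 1.2/cos(-17.6°) = 1.259 m; N'_1 = 22·cos(-17.6°) − 3·1.259 = 17.2; c'Δl = 3.27; W sinα = -6.7
Slice 2: Δl = 1.3/cos(-9.9°) = 1.320 m; N'_2 = 70·cos(-9.9°) − 25·1.320 = 36.0; c'Δl = 3.43; W sinα = -12.0
Slice 3: Δl = 1.9/cos(-0.3°) = 1.900 m; N'_3 = 174·cos(-0.3°) − 47·1.900 = 84.7; c'Δl = 4.94; W sinα = -0.9
Slice 4: Δl = 1.6/cos10.2° = 1.626 m; N'_4 = 141·cos10.2° − 1·1.626 = 137.1; c'Δl = 4.23; W sinα = 25.0
Slice 5: Δl = 3.1/cos24.9° = 3.418 m; N'_5 = 230·cos24.9° − 26·3.418 = 119.8; c'Δl = 8.89; W sinα = 96.8
Slice 6: Δl = 2.7/cos46.3° = 3.908 m; N'_6 = 93·cos46.3° − 1·3.908 = 60.3; c'Δl = 10.16; W sinα = 67.2
Σc'Δl = 34.9 kN/m; ΣN' = 455.1 kN/m; ΣW sinα = 169.4 kN/m
Resisting = 34.9 + 455.1·tan27.4° = 34.9 + 235.9 = 270.8 kN/m
FS = 270.8 / 169.4 = 1.598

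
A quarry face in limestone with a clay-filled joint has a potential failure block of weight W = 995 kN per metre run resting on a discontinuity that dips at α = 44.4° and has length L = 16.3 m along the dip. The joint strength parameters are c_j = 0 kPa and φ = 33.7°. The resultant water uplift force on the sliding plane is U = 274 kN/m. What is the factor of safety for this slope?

Resolving the block weight along and normal to the plane and applying the Mohr–Coulomb strength on the joint:
N' = W cosα − U = 995·cos44.4° − 274 = 436.9 kN/m
Driving force T = W sinα = 995·sin44.4° = 696.2 kN/m
Resisting force R = c_j·L + N'·tanφ = 0·16.3 + 436.9·tan33.7° = 0.0 + 291.4 = 291.4 kN/m
FS = R / T = 291.4 / 696.2 = 0.419

FS = 0.42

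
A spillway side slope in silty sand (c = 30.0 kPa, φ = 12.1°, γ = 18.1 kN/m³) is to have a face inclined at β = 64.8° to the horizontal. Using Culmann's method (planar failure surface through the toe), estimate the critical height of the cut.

Culmann's analysis gives the critical failure plane at α_cr = (β + φ)/2 = (64.8 + 12.1)/2 = 38.4°, and the critical height
H_c = (4c/γ) · sinβ cosφ / [1 − cos(β − φ)]
    = (4·30.0/18.1) · sin64.8°·cos12.1° / [1 − cos(52.7°)]
    = 6.630 · 0.9048·0.9778 / [1 − 0.6060]
    = 6.630 · 0.8847 / 0.3940
    = 14.89 m

H_c = 14.89 m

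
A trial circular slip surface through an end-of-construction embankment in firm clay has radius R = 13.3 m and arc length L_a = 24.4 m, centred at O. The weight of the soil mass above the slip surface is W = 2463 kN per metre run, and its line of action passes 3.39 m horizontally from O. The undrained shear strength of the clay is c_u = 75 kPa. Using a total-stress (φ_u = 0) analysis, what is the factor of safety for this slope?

FS = 2.92

Taking moments about the centre O, the resisting moment is provided by the undrained shear strength acting along the arc:
M_R = c_u·L_a·R = 75·24.40·13.3 = 24339.0 kN·m/m
M_D = W·d = 2463·3.39 = 8349.6 kN·m/m
FS = M_R / M_D = 24339.0 / 8349.6 = 2.915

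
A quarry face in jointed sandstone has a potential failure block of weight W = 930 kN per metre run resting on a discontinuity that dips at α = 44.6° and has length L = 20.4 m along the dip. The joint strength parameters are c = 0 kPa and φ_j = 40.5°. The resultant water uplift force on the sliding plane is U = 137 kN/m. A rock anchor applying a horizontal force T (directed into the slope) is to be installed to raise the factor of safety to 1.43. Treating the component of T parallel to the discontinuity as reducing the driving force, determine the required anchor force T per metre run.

T = 300 kN/m

Resolving forces along and normal to the sliding plane, with the horizontal anchor force T adding T·sinα to the effective normal force and T·cosα acting up the plane against the driving force:
FS = [cL + (W cosα − U + T sinα) tanφ_j] / [W sinα − T cosα]
Without the anchor: N' = 525.2 kN/m, driving T_d = 653.0 kN/m, resisting R = 0·20.4 + 525.2·tan40.5° = 448.5 kN/m, FS = 0.69.
Setting FS = 1.43 and solving for T:
1.43·(653.0 − T cos44.6°) = 448.5 + T sin44.6°·tan40.5°
T·(sin44.6°·tan40.5° + 1.43·cos44.6°) = 1.43·653.0 − 448.5
T·(0.7022·0.8541 + 1.43·0.7120) = 933.8 − 448.5 = 485.2
T·1.6179 = 485.2
T = 299.9 kN/m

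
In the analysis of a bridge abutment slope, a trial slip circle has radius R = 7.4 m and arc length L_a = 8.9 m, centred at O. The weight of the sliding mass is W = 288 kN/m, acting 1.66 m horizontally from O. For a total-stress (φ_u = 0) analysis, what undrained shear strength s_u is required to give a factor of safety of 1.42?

FS = s_u·L_a·R / (W·d), so s_u = FS·W·d / (L_a·R).
s_u = 1.42·288·1.66 / (8.90·7.4) = 678.9 / 65.86 = 10.31 kPa

s_u = 10.3 kPa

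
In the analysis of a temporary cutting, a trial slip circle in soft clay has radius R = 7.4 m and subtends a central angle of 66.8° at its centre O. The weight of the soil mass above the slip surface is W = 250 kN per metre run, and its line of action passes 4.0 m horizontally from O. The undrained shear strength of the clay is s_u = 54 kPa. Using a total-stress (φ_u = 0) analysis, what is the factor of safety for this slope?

Taking moments about the centre O, the resisting moment is provided by the undrained shear strength acting along the arc:
Arc length L_a = R·θ = 7.4·(66.8°·π/180) = 7.4·1.1659 = 8.63 m
M_R = s_u·L_a·R = 54·8.63·7.4 = 3447.6 kN·m/m
M_D = W·d = 250·4.0 = 1000.0 kN·m/m
FS = M_R / M_D = 3447.6 / 1000.0 = 3.448

FS = 3.45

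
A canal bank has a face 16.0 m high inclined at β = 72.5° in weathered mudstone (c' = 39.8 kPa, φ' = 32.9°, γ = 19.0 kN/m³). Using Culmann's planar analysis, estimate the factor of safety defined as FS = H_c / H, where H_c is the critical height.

H_c = (4c'/γ) · sinβ cosφ' / [1 − cos(β − φ')]
    = (4·39.8/19.0) · sin72.5°·cos32.9° / [1 − cos39.6°]
    = 8.379 · 0.8008 / 0.2295 = 29.24 m
FS = H_c / H = 29.24 / 16.0 = 1.827

FS = 1.83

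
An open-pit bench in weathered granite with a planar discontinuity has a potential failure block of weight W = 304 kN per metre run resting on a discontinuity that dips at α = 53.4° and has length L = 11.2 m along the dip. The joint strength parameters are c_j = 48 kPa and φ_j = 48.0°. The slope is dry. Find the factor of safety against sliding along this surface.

Resolving the block weight along and normal to the plane and applying the Mohr–Coulomb strength on the joint:
N' = W cosα = 304·cos53.4° = 181.3 kN/m
Driving force T = W sinα = 304·sin53.4° = 244.1 kN/m
Resisting force R = c_j·L + N'·tanφ_j = 48·11.2 + 181.3·tan48.0° = 537.6 + 201.3 = 738.9 kN/m
FS = R / T = 738.9 / 244.1 = 3.028

FS = 3.03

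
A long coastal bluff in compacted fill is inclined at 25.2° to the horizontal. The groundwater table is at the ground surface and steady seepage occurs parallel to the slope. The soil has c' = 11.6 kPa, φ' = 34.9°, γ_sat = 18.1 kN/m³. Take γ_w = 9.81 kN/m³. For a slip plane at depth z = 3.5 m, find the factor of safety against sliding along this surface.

With seepage parallel to the slope and the water table at the surface, the effective normal stress on the slip plane uses the buoyant unit weight γ' = γ_sat − γ_w while the driving shear stress uses γ_sat:
FS = [c' + γ' z cos²β tanφ'] / [γ_sat z sinβ cosβ]
γ' = 18.1 − 9.81 = 8.29 kN/m³
Numerator = 11.6 + 8.29·3.5·cos²25.2°·tan34.9° = 11.6 + 8.29·3.5·0.8187·0.6976 = 28.172 kPa
Denominator = 18.1·3.5·sin25.2°·cos25.2° = 18.1·3.5·0.4258·0.9048 = 24.406 kPa
FS = 28.172 / 24.406 = 1.154

FS = 1.15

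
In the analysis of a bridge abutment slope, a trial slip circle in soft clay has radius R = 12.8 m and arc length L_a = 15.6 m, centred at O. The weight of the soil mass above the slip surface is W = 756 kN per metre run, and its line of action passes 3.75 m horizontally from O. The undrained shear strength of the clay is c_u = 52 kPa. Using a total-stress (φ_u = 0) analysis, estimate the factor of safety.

Taking moments about the centre O, the resisting moment is provided by the undrained shear strength acting along the arc:
M_R = c_u·L_a·R = 52·15.60·12.8 = 10383.4 kN·m/m
M_D = W·d = 756·3.75 = 2835.0 kN·m/m
FS = M_R / M_D = 10383.4 / 2835.0 = 3.663

FS = 3.66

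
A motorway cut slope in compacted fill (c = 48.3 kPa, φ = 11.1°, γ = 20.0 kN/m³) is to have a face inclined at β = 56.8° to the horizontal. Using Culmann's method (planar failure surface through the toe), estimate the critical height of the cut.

H_c = 26.30 m

Culmann's analysis gives the critical failure plane at α_cr = (β + φ)/2 = (56.8 + 11.1)/2 = 33.9°, and the critical height
H_c = (4c/γ) · sinβ cosφ / [1 − cos(β − φ)]
    = (4·48.3/20.0) · sin56.8°·cos11.1° / [1 − cos(45.7°)]
    = 9.660 · 0.8368·0.9813 / [1 − 0.6984]
    = 9.660 · 0.8211 / 0.3016
    = 26.30 m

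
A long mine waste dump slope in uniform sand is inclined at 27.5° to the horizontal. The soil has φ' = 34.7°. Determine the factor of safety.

FS = 1.33

For a dry cohesionless infinite slope the factor of safety is FS = tanφ' / tanβ.
FS = tan34.7° / tan27.5° = 0.6924 / 0.5206 = 1.330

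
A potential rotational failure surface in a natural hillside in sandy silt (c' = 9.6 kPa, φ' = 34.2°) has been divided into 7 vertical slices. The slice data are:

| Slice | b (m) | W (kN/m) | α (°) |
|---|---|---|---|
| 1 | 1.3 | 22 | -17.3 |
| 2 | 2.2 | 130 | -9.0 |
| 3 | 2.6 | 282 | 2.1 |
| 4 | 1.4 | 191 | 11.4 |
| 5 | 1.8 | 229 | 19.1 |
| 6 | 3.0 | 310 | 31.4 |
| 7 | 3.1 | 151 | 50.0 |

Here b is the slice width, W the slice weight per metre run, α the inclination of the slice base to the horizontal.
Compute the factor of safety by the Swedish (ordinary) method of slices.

Ordinary method of slices: FS = Σ[c'·Δl_i + (W_i cosα_i)·tanφ'] / Σ W_i sinα_i, with Δl_i = b_i / cosα_i.
Slice 1: Δl = 1.3/cos(-17.3°) = 1.362 m; N'_1 = 22·cos(-17.3°) = 21.0; c'Δl = 13.07; W sinα = -6.5
Slice 2: Δl = 2.2/cos(-9.0°) = 2.227 m; N'_2 = 130·cos(-9.0°) = 128.4; c'Δl = 21.38; W sinα = -20.3
Slice 3: Δl = 2.6/cos2.1° = 2.602 m; N'_3 = 282·cos2.1° = 281.8; c'Δl = 24.98; W sinα = 10.3
Slice 4: Δl = 1.4/cos11.4° = 1.428 m; N'_4 = 191·cos11.4° = 187.2; c'Δl = 13.71; W sinα = 37.8
Slice 5: Δl = 1.8/cos19.1° = 1.905 m; N'_5 = 229·cos19.1° = 216.4; c'Δl = 18.29; W sinα = 74.9
Slice 6: Δl = 3.0/cos31.4° = 3.515 m; N'_6 = 310·cos31.4° = 264.6; c'Δl = 33.74; W sinα = 161.5
Slice 7: Δl = 3.1/cos50.0° = 4.823 m; N'_7 = 151·cos50.0° = 97.1; c'Δl = 46.30; W sinα = 115.7
Σc'Δl = 171.5 kN/m; ΣN' = 1196.5 kN/m; ΣW sinα = 373.3 kN/m
Resisting = 171.5 + 1196.5·tan34.2° = 171.5 + 813.1 = 984.6 kN/m
FS = 984.6 / 373.3 = 2.637

FS = 2.64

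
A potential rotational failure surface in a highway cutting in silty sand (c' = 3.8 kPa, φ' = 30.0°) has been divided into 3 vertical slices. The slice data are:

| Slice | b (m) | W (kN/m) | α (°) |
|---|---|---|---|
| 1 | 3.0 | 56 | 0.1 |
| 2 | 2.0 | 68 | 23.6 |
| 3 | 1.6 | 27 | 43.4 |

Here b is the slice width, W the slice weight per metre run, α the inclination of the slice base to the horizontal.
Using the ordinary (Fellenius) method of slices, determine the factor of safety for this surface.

Ordinary method of slices: FS = Σ[c'·Δl_i + (W_i cosα_i)·tanφ'] / Σ W_i sinα_i, with Δl_i = b_i / cosα_i.
Slice 1: Δl = 3.0/cos0.1° = 3.000 m; N'_1 = 56·cos0.1° = 56.0; c'Δl = 11.40; W sinα = 0.1
Slice 2: Δl = 2.0/cos23.6° = 2.183 m; N'_2 = 68·cos23.6° = 62.3; c'Δl = 8.29; W sinα = 27.2
Slice 3: Δl = 1.6/cos43.4° = 2.202 m; N'_3 = 27·cos43.4° = 19.6; c'Δl = 8.37; W sinα = 18.6
Σc'Δl = 28.1 kN/m; ΣN' = 137.9 kN/m; ΣW sinα = 45.9 kN/m
Resisting = 28.1 + 137.9·tan30.0° = 28.1 + 79.6 = 107.7 kN/m
FS = 107.7 / 45.9 = 2.348

FS = 2.35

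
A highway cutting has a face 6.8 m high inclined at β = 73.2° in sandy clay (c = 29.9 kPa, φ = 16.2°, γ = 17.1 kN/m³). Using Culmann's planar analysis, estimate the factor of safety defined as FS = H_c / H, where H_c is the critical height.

FS = 2.08

H_c = (4c/γ) · sinβ cosφ / [1 − cos(β − φ)]
    = (4·29.9/17.1) · sin73.2°·cos16.2° / [1 − cos57.0°]
    = 6.994 · 0.9193 / 0.4554 = 14.12 m
FS = H_c / H = 14.12 / 6.8 = 2.076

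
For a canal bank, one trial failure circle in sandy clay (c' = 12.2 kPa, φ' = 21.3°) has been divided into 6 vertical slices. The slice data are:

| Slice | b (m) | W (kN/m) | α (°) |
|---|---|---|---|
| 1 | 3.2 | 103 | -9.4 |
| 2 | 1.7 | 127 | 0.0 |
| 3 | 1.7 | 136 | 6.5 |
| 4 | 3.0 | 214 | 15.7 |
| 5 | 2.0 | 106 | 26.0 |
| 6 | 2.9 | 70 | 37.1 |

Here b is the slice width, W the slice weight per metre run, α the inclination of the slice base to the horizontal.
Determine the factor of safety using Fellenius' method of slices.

FS = 3.25

Ordinary method of slices: FS = Σ[c'·Δl_i + (W_i cosα_i)·tanφ'] / Σ W_i sinα_i, with Δl_i = b_i / cosα_i.
Slice 1: Δl = 3.2/cos(-9.4°) = 3.244 m; N'_1 = 103·cos(-9.4°) = 101.6; c'Δl = 39.57; W sinα = -16.8
Slice 2: Δl = 1.7/cos0.0° = 1.700 m; N'_2 = 127·cos0.0° = 127.0; c'Δl = 20.74; W sinα = 0.0
Slice 3: Δl = 1.7/cos6.5° = 1.711 m; N'_3 = 136·cos6.5° = 135.1; c'Δl = 20.87; W sinα = 15.4
Slice 4: Δl = 3.0/cos15.7° = 3.116 m; N'_4 = 214·cos15.7° = 206.0; c'Δl = 38.02; W sinα = 57.9
Slice 5: Δl = 2.0/cos26.0° = 2.225 m; N'_5 = 106·cos26.0° = 95.3; c'Δl = 27.15; W sinα = 46.5
Slice 6: Δl = 2.9/cos37.1° = 3.636 m; N'_6 = 70·cos37.1° = 55.8; c'Δl = 44.36; W sinα = 42.2
Σc'Δl = 190.7 kN/m; ΣN' = 720.9 kN/m; ΣW sinα = 145.2 kN/m
Resisting = 190.7 + 720.9·tan21.3° = 190.7 + 281.1 = 471.8 kN/m
FS = 471.8 / 145.2 = 3.250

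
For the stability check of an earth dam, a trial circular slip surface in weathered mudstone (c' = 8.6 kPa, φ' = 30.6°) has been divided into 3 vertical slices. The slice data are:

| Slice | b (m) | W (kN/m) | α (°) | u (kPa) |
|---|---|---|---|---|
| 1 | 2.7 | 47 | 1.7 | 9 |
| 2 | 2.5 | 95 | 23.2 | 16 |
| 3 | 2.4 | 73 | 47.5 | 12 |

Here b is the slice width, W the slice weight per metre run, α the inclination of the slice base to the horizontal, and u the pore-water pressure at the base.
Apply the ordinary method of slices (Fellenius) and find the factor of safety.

FS = 1.30

Ordinary method of slices: FS = Σ[c'·Δl_i + (W_i cosα_i − u_i·Δl_i)·tanφ'] / Σ W_i sinα_i, with Δl_i = b_i / cosα_i.
Slice 1: Δl = 2.7/cos1.7° = 2.701 m; N'_1 = 47·cos1.7° − 9·2.701 = 22.7; c'Δl = 23.23; W sinα = 1.4
Slice 2: Δl = 2.5/cos23.2° = 2.720 m; N'_2 = 95·cos23.2° − 16·2.720 = 43.8; c'Δl = 23.39; W sinα = 37.4
Slice 3: Δl = 2.4/cos47.5° = 3.552 m; N'_3 = 73·cos47.5° − 12·3.552 = 6.7; c'Δl = 30.55; W sinα = 53.8
Σc'Δl = 77.2 kN/m; ΣN' = 73.2 kN/m; ΣW sinα = 92.6 kN/m
Resisting = 77.2 + 73.2·tan30.6° = 77.2 + 43.3 = 120.4 kN/m
FS = 120.4 / 92.6 = 1.300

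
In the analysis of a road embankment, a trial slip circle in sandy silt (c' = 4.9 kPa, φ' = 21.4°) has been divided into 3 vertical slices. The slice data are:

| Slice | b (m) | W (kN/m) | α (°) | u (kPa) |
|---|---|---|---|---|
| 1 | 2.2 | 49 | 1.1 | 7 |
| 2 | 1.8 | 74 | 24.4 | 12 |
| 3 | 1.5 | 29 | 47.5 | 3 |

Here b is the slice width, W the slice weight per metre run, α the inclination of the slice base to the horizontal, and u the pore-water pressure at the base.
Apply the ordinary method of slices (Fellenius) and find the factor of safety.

FS = 1.26

Ordinary method of slices: FS = Σ[c'·Δl_i + (W_i cosα_i − u_i·Δl_i)·tanφ'] / Σ W_i sinα_i, with Δl_i = b_i / cosα_i.
Slice 1: Δl = 2.2/cos1.1° = 2.200 m; N'_1 = 49·cos1.1° − 7·2.200 = 33.6; c'Δl = 10.78; W sinα = 0.9
Slice 2: Δl = 1.8/cos24.4° = 1.977 m; N'_2 = 74·cos24.4° − 12·1.977 = 43.7; c'Δl = 9.69; W sinα = 30.6
Slice 3: Δl = 1.5/cos47.5° = 2.220 m; N'_3 = 29·cos47.5° − 3·2.220 = 12.9; c'Δl = 10.88; W sinα = 21.4
Σc'Δl = 31.3 kN/m; ΣN' = 90.2 kN/m; ΣW sinα = 52.9 kN/m
Resisting = 31.3 + 90.2·tan21.4° = 31.3 + 35.3 = 66.7 kN/m
FS = 66.7 / 52.9 = 1.261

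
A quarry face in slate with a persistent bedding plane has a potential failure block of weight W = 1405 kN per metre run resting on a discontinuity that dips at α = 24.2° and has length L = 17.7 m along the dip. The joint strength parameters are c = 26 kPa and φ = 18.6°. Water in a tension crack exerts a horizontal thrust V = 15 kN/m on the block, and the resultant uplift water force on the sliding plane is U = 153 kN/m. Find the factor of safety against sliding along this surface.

Resolving the block weight along and normal to the plane and applying the Mohr–Coulomb strength on the joint:
N' = W cosα − U − V sinα = 1405·cos24.2° − 153 − 15·sin24.2° = 1122.4 kN/m
Driving force T = W sinα + V cosα = 1405·sin24.2° + 15·cos24.2° = 589.6 kN/m
Resisting force R = c·L + N'·tanφ = 26·17.7 + 1122.4·tan18.6° = 460.2 + 377.7 = 837.9 kN/m
FS = R / T = 837.9 / 589.6 = 1.421

FS = 1.42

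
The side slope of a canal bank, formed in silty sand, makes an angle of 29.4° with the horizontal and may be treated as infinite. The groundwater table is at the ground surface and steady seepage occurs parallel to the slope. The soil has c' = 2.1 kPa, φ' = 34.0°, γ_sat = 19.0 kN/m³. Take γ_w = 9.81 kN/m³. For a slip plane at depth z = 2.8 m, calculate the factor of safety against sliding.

FS = 0.67

With seepage parallel to the slope and the water table at the surface, the effective normal stress on the slip plane uses the buoyant unit weight γ' = γ_sat − γ_w while the driving shear stress uses γ_sat:
FS = [c' + γ' z cos²β tanφ'] / [γ_sat z sinβ cosβ]
γ' = 19.0 − 9.81 = 9.19 kN/m³
Numerator = 2.1 + 9.19·2.8·cos²29.4°·tan34.0° = 2.1 + 9.19·2.8·0.7590·0.6745 = 15.274 kPa
Denominator = 19.0·2.8·sin29.4°·cos29.4° = 19.0·2.8·0.4909·0.8712 = 22.753 kPa
FS = 15.274 / 22.753 = 0.671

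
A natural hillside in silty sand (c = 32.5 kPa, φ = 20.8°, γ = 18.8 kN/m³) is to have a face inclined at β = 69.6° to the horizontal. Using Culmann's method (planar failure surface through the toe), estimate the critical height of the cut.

Culmann's analysis gives the critical failure plane at α_cr = (β + φ)/2 = (69.6 + 20.8)/2 = 45.2°, and the critical height
H_c = (4c/γ) · sinβ cosφ / [1 − cos(β − φ)]
    = (4·32.5/18.8) · sin69.6°·cos20.8° / [1 − cos(48.8°)]
    = 6.915 · 0.9373·0.9348 / [1 − 0.6587]
    = 6.915 · 0.8762 / 0.3413
    = 17.75 m

H_c = 17.75 m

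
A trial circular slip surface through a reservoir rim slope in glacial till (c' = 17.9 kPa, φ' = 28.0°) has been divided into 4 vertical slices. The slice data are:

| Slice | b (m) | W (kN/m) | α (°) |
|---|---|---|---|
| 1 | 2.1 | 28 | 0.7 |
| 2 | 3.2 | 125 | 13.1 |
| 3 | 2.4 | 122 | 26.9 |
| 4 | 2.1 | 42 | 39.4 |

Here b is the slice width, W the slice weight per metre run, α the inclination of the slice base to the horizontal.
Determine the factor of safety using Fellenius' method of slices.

Ordinary method of slices: FS = Σ[c'·Δl_i + (W_i cosα_i)·tanφ'] / Σ W_i sinα_i, with Δl_i = b_i / cosα_i.
Slice 1: Δl = 2.1/cos0.7° = 2.100 m; N'_1 = 28·cos0.7° = 28.0; c'Δl = 37.59; W sinα = 0.3
Slice 2: Δl = 3.2/cos13.1° = 3.286 m; N'_2 = 125·cos13.1° = 121.7; c'Δl = 58.81; W sinα = 28.3
Slice 3: Δl = 2.4/cos26.9° = 2.691 m; N'_3 = 122·cos26.9° = 108.8; c'Δl = 48.17; W sinα = 55.2
Slice 4: Δl = 2.1/cos39.4° = 2.718 m; N'_4 = 42·cos39.4° = 32.5; c'Δl = 48.65; W sinα = 26.7
Σc'Δl = 193.2 kN/m; ΣN' = 291.0 kN/m; ΣW sinα = 110.5 kN/m
Resisting = 193.2 + 291.0·tan28.0° = 193.2 + 154.7 = 347.9 kN/m
FS = 347.9 / 110.5 = 3.148

FS = 3.15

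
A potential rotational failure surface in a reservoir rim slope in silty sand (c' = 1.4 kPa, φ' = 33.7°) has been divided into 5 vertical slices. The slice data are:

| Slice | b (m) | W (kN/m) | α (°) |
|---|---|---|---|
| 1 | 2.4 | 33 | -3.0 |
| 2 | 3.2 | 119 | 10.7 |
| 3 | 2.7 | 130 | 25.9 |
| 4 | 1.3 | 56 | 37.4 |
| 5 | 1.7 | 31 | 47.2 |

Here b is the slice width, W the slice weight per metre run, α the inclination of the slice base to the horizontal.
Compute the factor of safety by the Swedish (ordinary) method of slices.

FS = 1.79

Ordinary method of slices: FS = Σ[c'·Δl_i + (W_i cosα_i)·tanφ'] / Σ W_i sinα_i, with Δl_i = b_i / cosα_i.
Slice 1: Δl = 2.4/cos(-3.0°) = 2.403 m; N'_1 = 33·cos(-3.0°) = 33.0; c'Δl = 3.36; W sinα = -1.7
Slice 2: Δl = 3.2/cos10.7° = 3.257 m; N'_2 = 119·cos10.7° = 116.9; c'Δl = 4.56; W sinα = 22.1
Slice 3: Δl = 2.7/cos25.9° = 3.001 m; N'_3 = 130·cos25.9° = 116.9; c'Δl = 4.20; W sinα = 56.8
Slice 4: Δl = 1.3/cos37.4° = 1.636 m; N'_4 = 56·cos37.4° = 44.5; c'Δl = 2.29; W sinα = 34.0
Slice 5: Δl = 1.7/cos47.2° = 2.502 m; N'_5 = 31·cos47.2° = 21.1; c'Δl = 3.50; W sinα = 22.7
Σc'Δl = 17.9 kN/m; ΣN' = 332.4 kN/m; ΣW sinα = 133.9 kN/m
Resisting = 17.9 + 332.4·tan33.7° = 17.9 + 221.7 = 239.6 kN/m
FS = 239.6 / 133.9 = 1.789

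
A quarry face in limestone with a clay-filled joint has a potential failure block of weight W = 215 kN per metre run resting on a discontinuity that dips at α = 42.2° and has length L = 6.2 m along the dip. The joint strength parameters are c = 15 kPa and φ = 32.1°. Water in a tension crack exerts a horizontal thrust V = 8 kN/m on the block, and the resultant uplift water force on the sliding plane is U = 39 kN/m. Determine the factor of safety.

FS = 1.10

Resolving the block weight along and normal to the plane and applying the Mohr–Coulomb strength on the joint:
N' = W cosα − U − V sinα = 215·cos42.2° − 39 − 8·sin42.2° = 114.9 kN/m
Driving force T = W sinα + V cosα = 215·sin42.2° + 8·cos42.2° = 150.3 kN/m
Resisting force R = c·L + N'·tanφ = 15·6.2 + 114.9·tan32.1° = 93.0 + 72.1 = 165.1 kN/m
FS = R / T = 165.1 / 150.3 = 1.098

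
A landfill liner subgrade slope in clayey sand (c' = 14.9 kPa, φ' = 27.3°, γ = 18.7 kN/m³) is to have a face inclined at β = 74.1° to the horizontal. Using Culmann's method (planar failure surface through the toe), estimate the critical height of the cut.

Culmann's analysis gives the critical failure plane at α_cr = (β + φ')/2 = (74.1 + 27.3)/2 = 50.7°, and the critical height
H_c = (4c'/γ) · sinβ cosφ' / [1 − cos(β − φ')]
    = (4·14.9/18.7) · sin74.1°·cos27.3° / [1 − cos(46.8°)]
    = 3.187 · 0.9617·0.8886 / [1 − 0.6845]
    = 3.187 · 0.8546 / 0.3155
    = 8.63 m

H_c = 8.63 m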